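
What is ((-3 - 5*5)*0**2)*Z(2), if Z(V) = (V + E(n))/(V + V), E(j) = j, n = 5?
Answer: 0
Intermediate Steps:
Z(V) = (5 + V)/(2*V) (Z(V) = (V + 5)/(V + V) = (5 + V)/((2*V)) = (5 + V)*(1/(2*V)) = (5 + V)/(2*V))
((-3 - 5*5)*0**2)*Z(2) = ((-3 - 5*5)*0**2)*((1/2)*(5 + 2)/2) = ((-3 - 25)*0)*((1/2)*(1/2)*7) = -28*0*(7/4) = 0*(7/4) = 0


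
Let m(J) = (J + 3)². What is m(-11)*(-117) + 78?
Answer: -7410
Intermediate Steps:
m(J) = (3 + J)²
m(-11)*(-117) + 78 = (3 - 11)²*(-117) + 78 = (-8)²*(-117) + 78 = 64*(-117) + 78 = -7488 + 78 = -7410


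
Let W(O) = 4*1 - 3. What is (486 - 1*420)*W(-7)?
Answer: 66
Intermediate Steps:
W(O) = 1 (W(O) = 4 - 3 = 1)
(486 - 1*420)*W(-7) = (486 - 1*420)*1 = (486 - 420)*1 = 66*1 = 66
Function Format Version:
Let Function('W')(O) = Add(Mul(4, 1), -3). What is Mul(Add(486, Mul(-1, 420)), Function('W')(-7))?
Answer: 66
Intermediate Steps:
Function('W')(O) = 1 (Function('W')(O) = Add(4, -3) = 1)
Mul(Add(486, Mul(-1, 420)), Function('W')(-7)) = Mul(Add(486, Mul(-1, 420)), 1) = Mul(Add(486, -420), 1) = Mul(66, 1) = 66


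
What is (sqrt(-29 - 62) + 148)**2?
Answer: (148 + I*sqrt(91))**2 ≈ 21813.0 + 2823.7*I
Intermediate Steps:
(sqrt(-29 - 62) + 148)**2 = (sqrt(-91) + 148)**2 = (I*sqrt(91) + 148)**2 = (148 + I*sqrt(91))**2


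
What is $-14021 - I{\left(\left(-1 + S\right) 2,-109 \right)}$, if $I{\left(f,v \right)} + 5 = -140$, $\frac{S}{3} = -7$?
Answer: $-13876$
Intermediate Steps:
$S = -21$ ($S = 3 \left(-7\right) = -21$)
$I{\left(f,v \right)} = -145$ ($I{\left(f,v \right)} = -5 - 140 = -145$)
$-14021 - I{\left(\left(-1 + S\right) 2,-109 \right)} = -14021 - -145 = -14021 + 145 = -13876$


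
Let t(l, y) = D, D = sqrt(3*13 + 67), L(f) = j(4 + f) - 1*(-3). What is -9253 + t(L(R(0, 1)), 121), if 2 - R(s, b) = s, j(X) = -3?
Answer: -9253 + sqrt(106) ≈ -9242.7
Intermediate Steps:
R(s, b) = 2 - s
L(f) = 0 (L(f) = -3 - 1*(-3) = -3 + 3 = 0)
D = sqrt(106) (D = sqrt(39 + 67) = sqrt(106) ≈ 10.296)
t(l, y) = sqrt(106)
-9253 + t(L(R(0, 1)), 121) = -9253 + sqrt(106)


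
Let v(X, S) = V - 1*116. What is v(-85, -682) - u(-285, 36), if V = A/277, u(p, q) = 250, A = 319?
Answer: -101063/277 ≈ -364.85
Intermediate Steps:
V = 319/277 ≈ 1.1516
v(X, S) = -31813/277 (v(X, S) = 319/277 - 1*116 = 319/277 - 116 = -31813/277)
v(-85, -682) - u(-285, 36) = -31813/277 - 1*250 = -31813/277 - 250 = -101063/277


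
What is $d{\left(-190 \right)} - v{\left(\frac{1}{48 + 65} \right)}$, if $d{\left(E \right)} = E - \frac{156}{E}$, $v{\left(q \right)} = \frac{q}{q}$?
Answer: $- \frac{18067}{95} \approx -190.18$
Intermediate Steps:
$v{\left(q \right)} = 1$
$d{\left(-190 \right)} - v{\left(\frac{1}{48 + 65} \right)} = \left(-190 - \frac{156}{-190}\right) - 1 = \left(-190 - - \frac{78}{95}\right) - 1 = \left(-190 + \frac{78}{95}\right) - 1 = - \frac{17972}{95} - 1 = - \frac{18067}{95}$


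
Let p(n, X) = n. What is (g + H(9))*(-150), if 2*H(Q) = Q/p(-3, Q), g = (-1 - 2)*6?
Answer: 2925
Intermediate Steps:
g = -18 (g = -3*6 = -18)
H(Q) = -Q/6 (H(Q) = (Q/(-3))/2 = (Q*(-⅓))/2 = (-Q/3)/2 = -Q/6)
(g + H(9))*(-150) = (-18 - ⅙*9)*(-150) = (-18 - 3/2)*(-150) = -39/2*(-150) = 2925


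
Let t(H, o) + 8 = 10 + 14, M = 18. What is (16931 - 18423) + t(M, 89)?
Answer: -1476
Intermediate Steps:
t(H, o) = 16 (t(H, o) = -8 + (10 + 14) = -8 + 24 = 16)
(16931 - 18423) + t(M, 89) = (16931 - 18423) + 16 = -1492 + 16 = -1476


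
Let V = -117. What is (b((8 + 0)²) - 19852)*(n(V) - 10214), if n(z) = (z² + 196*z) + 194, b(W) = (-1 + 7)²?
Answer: 381715608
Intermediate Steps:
b(W) = 36 (b(W) = 6² = 36)
n(z) = 194 + z² + 196*z
(b((8 + 0)²) - 19852)*(n(V) - 10214) = (36 - 19852)*((194 + (-117)² + 196*(-117)) - 10214) = -19816*((194 + 13689 - 22932) - 10214) = -19816*(-9049 - 10214) = -19816*(-19263) = 381715608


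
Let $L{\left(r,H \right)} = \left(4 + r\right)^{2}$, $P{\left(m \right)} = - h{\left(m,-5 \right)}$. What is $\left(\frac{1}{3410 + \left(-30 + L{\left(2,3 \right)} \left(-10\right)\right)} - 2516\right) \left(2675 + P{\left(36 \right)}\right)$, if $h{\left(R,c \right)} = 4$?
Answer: $- \frac{20295110049}{3020} \approx -6.7202 \cdot 10^{6}$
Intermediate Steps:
$P{\left(m \right)} = -4$ ($P{\left(m \right)} = \left(-1\right) 4 = -4$)
$\left(\frac{1}{3410 + \left(-30 + L{\left(2,3 \right)} \left(-10\right)\right)} - 2516\right) \left(2675 + P{\left(36 \right)}\right) = \left(\frac{1}{3410 + \left(-30 + \left(4 + 2\right)^{2} \left(-10\right)\right)} - 2516\right) \left(2675 - 4\right) = \left(\frac{1}{3410 + \left(-30 + 6^{2} \left(-10\right)\right)} - 2516\right) 2671 = \left(\frac{1}{3410 + \left(-30 + 36 \left(-10\right)\right)} - 2516\right) 2671 = \left(\frac{1}{3410 - 390} - 2516\right) 2671 = \left(\frac{1}{3020} - 2516\right) 2671 = \left(- \frac{7598319}{3020}\right) 2671 = - \frac{20295110049}{3020}$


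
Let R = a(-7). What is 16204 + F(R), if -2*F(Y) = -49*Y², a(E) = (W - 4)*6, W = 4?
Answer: 16204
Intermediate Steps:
a(E) = 0 (a(E) = (4 - 4)*6 = 0*6 = 0)
R = 0
F(Y) = 49*Y²/2 (F(Y) = -(-49)*Y²/2 = 49*Y²/2)
16204 + F(R) = 16204 + (49/2)*0² = 16204 + (49/2)*0 = 16204 + 0 = 16204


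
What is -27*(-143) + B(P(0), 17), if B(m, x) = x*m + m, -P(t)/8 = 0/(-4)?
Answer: 3861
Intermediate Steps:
P(t) = 0 (P(t) = -0/(-4) = -0*(-1)/4 = -8*0 = 0)
B(m, x) = m + m*x (B(m, x) = m*x + m = m + m*x)
-27*(-143) + B(P(0), 17) = -27*(-143) + 0*(1 + 17) = 3861 + 0*18 = 3861 + 0 = 3861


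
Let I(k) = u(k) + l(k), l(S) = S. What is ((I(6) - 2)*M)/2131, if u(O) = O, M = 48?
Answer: 480/2131 ≈ 0.22525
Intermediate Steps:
I(k) = 2*k (I(k) = k + k = 2*k)
((I(6) - 2)*M)/2131 = ((2*6 - 2)*48)/2131 = ((12 - 2)*48)*(1/2131) = (10*48)*(1/2131) = 480*(1/2131) = 480/2131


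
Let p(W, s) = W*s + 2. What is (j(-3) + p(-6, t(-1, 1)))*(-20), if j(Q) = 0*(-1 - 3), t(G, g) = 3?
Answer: 320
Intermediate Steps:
p(W, s) = 2 + W*s
j(Q) = 0 (j(Q) = 0*(-4) = 0)
(j(-3) + p(-6, t(-1, 1)))*(-20) = (0 + (2 - 6*3))*(-20) = (0 + (2 - 18))*(-20) = (0 - 16)*(-20) = -16*(-20) = 320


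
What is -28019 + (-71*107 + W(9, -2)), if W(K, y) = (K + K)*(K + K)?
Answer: -35292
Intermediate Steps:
W(K, y) = 4*K² (W(K, y) = (2*K)*(2*K) = 4*K²)
-28019 + (-71*107 + W(9, -2)) = -28019 + (-71*107 + 4*9²) = -28019 + (-7597 + 4*81) = -28019 + (-7597 + 324) = -28019 - 7273 = -35292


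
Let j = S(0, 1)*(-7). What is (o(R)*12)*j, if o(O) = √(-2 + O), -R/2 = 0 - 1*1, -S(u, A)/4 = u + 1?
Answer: 0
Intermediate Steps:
S(u, A) = -4 - 4*u (S(u, A) = -4*(u + 1) = -4*(1 + u) = -4 - 4*u)
R = 2 (R = -2*(0 - 1*1) = -2*(0 - 1) = -2*(-1) = 2)
j = 28 (j = (-4 - 4*0)*(-7) = (-4 + 0)*(-7) = -4*(-7) = 28)
(o(R)*12)*j = (√(-2 + 2)*12)*28 = (√0*12)*28 = (0*12)*28 = 0*28 = 0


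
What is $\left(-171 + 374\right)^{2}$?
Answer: $41209$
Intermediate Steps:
$\left(-171 + 374\right)^{2} = 203^{2} = 41209$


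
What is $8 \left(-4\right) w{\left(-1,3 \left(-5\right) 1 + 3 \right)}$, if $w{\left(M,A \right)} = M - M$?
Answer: $0$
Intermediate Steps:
$w{\left(M,A \right)} = 0$
$8 \left(-4\right) w{\left(-1,3 \left(-5\right) 1 + 3 \right)} = 8 \left(-4\right) 0 = \left(-32\right) 0 = 0$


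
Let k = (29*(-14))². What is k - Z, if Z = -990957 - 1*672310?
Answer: 1828103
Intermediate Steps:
Z = -1663267 (Z = -990957 - 672310 = -1663267)
k = 164836 (k = (-406)² = 164836)
k - Z = 164836 - 1*(-1663267) = 164836 + 1663267 = 1828103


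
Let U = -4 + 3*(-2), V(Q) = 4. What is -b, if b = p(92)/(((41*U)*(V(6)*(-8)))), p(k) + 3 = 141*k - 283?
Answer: -6343/6560 ≈ -0.96692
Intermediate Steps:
U = -10 (U = -4 - 6 = -10)
p(k) = -286 + 141*k (p(k) = -3 + (141*k - 283) = -3 + (-283 + 141*k) = -286 + 141*k)
b = 6343/6560 (b = (-286 + 141*92)/(((41*(-10))*(4*(-8)))) = (-286 + 12972)/((-410*(-32))) = 12686/13120 = 12686*(1/13120) = 6343/6560 ≈ 0.96692)
-b = -1*6343/6560 = -6343/6560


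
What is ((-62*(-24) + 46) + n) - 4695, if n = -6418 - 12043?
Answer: -21622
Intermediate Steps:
n = -18461
((-62*(-24) + 46) + n) - 4695 = ((-62*(-24) + 46) - 18461) - 4695 = ((1488 + 46) - 18461) - 4695 = (1534 - 18461) - 4695 = -16927 - 4695 = -21622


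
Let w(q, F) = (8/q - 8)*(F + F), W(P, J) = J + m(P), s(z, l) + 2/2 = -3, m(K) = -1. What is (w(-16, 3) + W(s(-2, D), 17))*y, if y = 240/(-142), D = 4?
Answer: 4200/71 ≈ 59.155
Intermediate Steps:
s(z, l) = -4 (s(z, l) = -1 - 3 = -4)
W(P, J) = -1 + J (W(P, J) = J - 1 = -1 + J)
w(q, F) = 2*F*(-8 + 8/q) (w(q, F) = (-8 + 8/q)*(2*F) = 2*F*(-8 + 8/q))
y = -120/71 (y = 240*(-1/142) = -120/71 ≈ -1.6901)
(w(-16, 3) + W(s(-2, D), 17))*y = (16*3*(1 - 1*(-16))/(-16) + (-1 + 17))*(-120/71) = (16*3*(-1/16)*(1 + 16) + 16)*(-120/71) = (16*3*(-1/16)*17 + 16)*(-120/71) = (-51 + 16)*(-120/71) = -35*(-120/71) = 4200/71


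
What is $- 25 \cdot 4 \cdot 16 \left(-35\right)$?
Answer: $56000$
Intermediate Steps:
$- 25 \cdot 4 \cdot 16 \left(-35\right) = \left(-25\right) 64 \left(-35\right) = \left(-1600\right) \left(-35\right) = 56000$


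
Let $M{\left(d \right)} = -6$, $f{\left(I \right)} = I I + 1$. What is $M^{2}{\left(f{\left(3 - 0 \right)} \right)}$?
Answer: $36$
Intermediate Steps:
$f{\left(I \right)} = 1 + I^{2}$ ($f{\left(I \right)} = I^{2} + 1 = 1 + I^{2}$)
$M^{2}{\left(f{\left(3 - 0 \right)} \right)} = \left(-6\right)^{2} = 36$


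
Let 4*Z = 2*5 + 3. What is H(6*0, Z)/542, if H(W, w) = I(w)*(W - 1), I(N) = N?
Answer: -13/2168 ≈ -0.0059963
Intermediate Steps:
Z = 13/4 (Z = (2*5 + 3)/4 = (10 + 3)/4 = (1/4)*13 = 13/4 ≈ 3.2500)
H(W, w) = w*(-1 + W) (H(W, w) = w*(W - 1) = w*(-1 + W))
H(6*0, Z)/542 = (13*(-1 + 6*0)/4)/542 = (13*(-1 + 0)/4)*(1/542) = ((13/4)*(-1))*(1/542) = -13/4*1/542 = -13/2168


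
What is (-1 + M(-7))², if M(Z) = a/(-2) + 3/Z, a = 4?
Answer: 576/49 ≈ 11.755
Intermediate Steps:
M(Z) = -2 + 3/Z (M(Z) = 4/(-2) + 3/Z = 4*(-½) + 3/Z = -2 + 3/Z)
(-1 + M(-7))² = (-1 + (-2 + 3/(-7)))² = (-1 + (-2 + 3*(-⅐)))² = (-1 + (-2 - 3/7))² = (-1 - 17/7)² = (-24/7)² = 576/49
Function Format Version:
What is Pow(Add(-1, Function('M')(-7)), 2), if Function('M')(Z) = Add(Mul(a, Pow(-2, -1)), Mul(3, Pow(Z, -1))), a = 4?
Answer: Rational(576, 49) ≈ 11.755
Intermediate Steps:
Function('M')(Z) = Add(-2, Mul(3, Pow(Z, -1))) (Function('M')(Z) = Add(Mul(4, Pow(-2, -1)), Mul(3, Pow(Z, -1))) = Add(Mul(4, Rational(-1, 2)), Mul(3, Pow(Z, -1))) = Add(-2, Mul(3, Pow(Z, -1))))
Pow(Add(-1, Function('M')(-7)), 2) = Pow(Add(-1, Add(-2, Mul(3, Pow(-7, -1)))), 2) = Pow(Add(-1, Add(-2, Mul(3, Rational(-1, 7)))), 2) = Pow(Add(-1, Add(-2, Rational(-3, 7))), 2) = Pow(Add(-1, Rational(-17, 7)), 2) = Pow(Rational(-24, 7), 2) = Rational(576, 49)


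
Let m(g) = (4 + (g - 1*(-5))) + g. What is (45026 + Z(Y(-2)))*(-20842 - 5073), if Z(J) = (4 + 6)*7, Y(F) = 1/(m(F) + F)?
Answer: -1168662840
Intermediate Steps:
m(g) = 9 + 2*g (m(g) = (4 + (g + 5)) + g = (4 + (5 + g)) + g = (9 + g) + g = 9 + 2*g)
Y(F) = 1/(9 + 3*F) (Y(F) = 1/((9 + 2*F) + F) = 1/(9 + 3*F))
Z(J) = 70 (Z(J) = 10*7 = 70)
(45026 + Z(Y(-2)))*(-20842 - 5073) = (45026 + 70)*(-20842 - 5073) = 45096*(-25915) = -1168662840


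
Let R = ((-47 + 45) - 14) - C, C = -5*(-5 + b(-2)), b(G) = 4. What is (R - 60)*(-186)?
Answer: 15066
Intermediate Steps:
C = 5 (C = -5*(-5 + 4) = -5*(-1) = 5)
R = -21 (R = ((-47 + 45) - 14) - 1*5 = (-2 - 14) - 5 = -16 - 5 = -21)
(R - 60)*(-186) = (-21 - 60)*(-186) = -81*(-186) = 15066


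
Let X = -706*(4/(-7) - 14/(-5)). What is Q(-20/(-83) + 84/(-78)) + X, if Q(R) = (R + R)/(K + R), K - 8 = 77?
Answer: -5000953424/3178455 ≈ -1573.4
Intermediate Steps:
K = 85 (K = 8 + 77 = 85)
Q(R) = 2*R/(85 + R) (Q(R) = (R + R)/(85 + R) = (2*R)/(85 + R) = 2*R/(85 + R))
X = -55068/35 (X = -706*(4*(-1/7) - 14*(-1/5)) = -706*(-4/7 + 14/5) = -706*78/35 = -55068/35 ≈ -1573.4)
Q(-20/(-83) + 84/(-78)) + X = 2*(-20/(-83) + 84/(-78))/(85 + (-20/(-83) + 84/(-78))) - 55068/35 = 2*(-20*(-1/83) + 84*(-1/78))/(85 + (-20*(-1/83) + 84*(-1/78))) - 55068/35 = 2*(20/83 - 14/13)/(85 + (20/83 - 14/13)) - 55068/35 = 2*(-902/1079)/(85 - 902/1079) - 55068/35 = 2*(-902/1079)/(90813/1079) - 55068/35 = 2*(-902/1079)*(1079/90813) - 55068/35 = -1804/90813 - 55068/35 = -5000953424/3178455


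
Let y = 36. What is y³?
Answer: 46656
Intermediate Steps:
y³ = 36³ = 46656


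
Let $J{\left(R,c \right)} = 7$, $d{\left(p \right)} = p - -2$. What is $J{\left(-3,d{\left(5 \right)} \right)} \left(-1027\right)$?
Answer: $-7189$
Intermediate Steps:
$d{\left(p \right)} = 2 + p$ ($d{\left(p \right)} = p + 2 = 2 + p$)
$J{\left(-3,d{\left(5 \right)} \right)} \left(-1027\right) = 7 \left(-1027\right) = -7189$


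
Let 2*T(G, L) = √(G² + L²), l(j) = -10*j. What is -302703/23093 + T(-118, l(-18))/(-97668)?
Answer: -302703/23093 - √11581/97668 ≈ -13.109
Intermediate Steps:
T(G, L) = √(G² + L²)/2
-302703/23093 + T(-118, l(-18))/(-97668) = -302703/23093 + (√((-118)² + (-10*(-18))²)/2)/(-97668) = -302703*1/23093 + (√(13924 + 180²)/2)*(-1/97668) = -302703/23093 + (√(13924 + 32400)/2)*(-1/97668) = -302703/23093 + (√46324/2)*(-1/97668) = -302703/23093 + ((2*√11581)/2)*(-1/97668) = -302703/23093 + √11581*(-1/97668) = -302703/23093 - √11581/97668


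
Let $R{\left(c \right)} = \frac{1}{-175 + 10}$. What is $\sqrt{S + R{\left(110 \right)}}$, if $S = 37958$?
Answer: $\frac{\sqrt{1033406385}}{165} \approx 194.83$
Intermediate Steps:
$R{\left(c \right)} = - \frac{1}{165}$ ($R{\left(c \right)} = \frac{1}{-165} = - \frac{1}{165}$)
$\sqrt{S + R{\left(110 \right)}} = \sqrt{37958 - \frac{1}{165}} = \sqrt{\frac{6263069}{165}} = \frac{\sqrt{1033406385}}{165}$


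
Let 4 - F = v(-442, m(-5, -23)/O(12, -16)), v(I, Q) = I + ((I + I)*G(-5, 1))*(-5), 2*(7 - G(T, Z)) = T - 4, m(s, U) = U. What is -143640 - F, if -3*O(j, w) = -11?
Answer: -93256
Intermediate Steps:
O(j, w) = 11/3 (O(j, w) = -⅓*(-11) = 11/3)
G(T, Z) = 9 - T/2 (G(T, Z) = 7 - (T - 4)/2 = 7 - (-4 + T)/2 = 7 + (2 - T/2) = 9 - T/2)
v(I, Q) = -114*I (v(I, Q) = I + ((I + I)*(9 - ½*(-5)))*(-5) = I + ((2*I)*(9 + 5/2))*(-5) = I + ((2*I)*(23/2))*(-5) = I + (23*I)*(-5) = I - 115*I = -114*I)
F = -50384 (F = 4 - (-114)*(-442) = 4 - 1*50388 = 4 - 50388 = -50384)
-143640 - F = -143640 - 1*(-50384) = -143640 + 50384 = -93256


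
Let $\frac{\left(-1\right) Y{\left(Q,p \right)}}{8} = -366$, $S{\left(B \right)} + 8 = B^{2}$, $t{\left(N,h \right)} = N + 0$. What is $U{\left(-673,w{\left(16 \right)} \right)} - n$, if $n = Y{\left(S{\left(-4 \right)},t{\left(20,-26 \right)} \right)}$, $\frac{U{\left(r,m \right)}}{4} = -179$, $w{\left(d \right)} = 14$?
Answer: $-3644$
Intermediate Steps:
$t{\left(N,h \right)} = N$
$U{\left(r,m \right)} = -716$ ($U{\left(r,m \right)} = 4 \left(-179\right) = -716$)
$S{\left(B \right)} = -8 + B^{2}$
$Y{\left(Q,p \right)} = 2928$ ($Y{\left(Q,p \right)} = \left(-8\right) \left(-366\right) = 2928$)
$n = 2928$
$U{\left(-673,w{\left(16 \right)} \right)} - n = -716 - 2928 = -3644$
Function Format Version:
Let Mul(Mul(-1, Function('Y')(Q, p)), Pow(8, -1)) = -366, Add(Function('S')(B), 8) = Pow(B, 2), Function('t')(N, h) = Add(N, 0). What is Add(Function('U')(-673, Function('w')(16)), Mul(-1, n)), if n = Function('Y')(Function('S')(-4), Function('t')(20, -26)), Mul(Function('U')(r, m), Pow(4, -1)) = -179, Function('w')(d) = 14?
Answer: -3644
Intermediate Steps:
Function('t')(N, h) = N
Function('U')(r, m) = -716 (Function('U')(r, m) = Mul(4, -179) = -716)
Function('S')(B) = Add(-8, Pow(B, 2))
Function('Y')(Q, p) = 2928 (Function('Y')(Q, p) = Mul(-8, -366) = 2928)
n = 2928
Add(Function('U')(-673, Function('w')(16)), Mul(-1, n)) = Add(-716, Mul(-1, 2928)) = Add(-716, -2928) = -3644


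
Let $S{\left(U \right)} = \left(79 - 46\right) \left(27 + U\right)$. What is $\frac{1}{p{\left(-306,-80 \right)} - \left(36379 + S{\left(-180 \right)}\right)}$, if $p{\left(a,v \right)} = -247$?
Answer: $- \frac{1}{31577} \approx -3.1669 \cdot 10^{-5}$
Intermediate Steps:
$S{\left(U \right)} = 891 + 33 U$ ($S{\left(U \right)} = 33 \left(27 + U\right) = 891 + 33 U$)
$\frac{1}{p{\left(-306,-80 \right)} - \left(36379 + S{\left(-180 \right)}\right)} = \frac{1}{-247 - \left(37270 - 5940\right)} = \frac{1}{-247 - 31330} = \frac{1}{-31577} = - \frac{1}{31577}$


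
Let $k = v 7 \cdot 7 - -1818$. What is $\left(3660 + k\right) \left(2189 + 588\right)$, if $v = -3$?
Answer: $14804187$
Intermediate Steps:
$k = 1671$ ($k = \left(-3\right) 7 \cdot 7 - -1818 = \left(-21\right) 7 + 1818 = -147 + 1818 = 1671$)
$\left(3660 + k\right) \left(2189 + 588\right) = \left(3660 + 1671\right) \left(2189 + 588\right) = 5331 \cdot 2777 = 14804187$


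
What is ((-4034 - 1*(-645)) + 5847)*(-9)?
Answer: -22122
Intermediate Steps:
((-4034 - 1*(-645)) + 5847)*(-9) = ((-4034 + 645) + 5847)*(-9) = (-3389 + 5847)*(-9) = 2458*(-9) = -22122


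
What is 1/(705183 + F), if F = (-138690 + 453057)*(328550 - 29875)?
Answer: 1/93894268908 ≈ 1.0650e-11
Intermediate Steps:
F = 93893563725 (F = 314367*298675 = 93893563725)
1/(705183 + F) = 1/(705183 + 93893563725) = 1/93894268908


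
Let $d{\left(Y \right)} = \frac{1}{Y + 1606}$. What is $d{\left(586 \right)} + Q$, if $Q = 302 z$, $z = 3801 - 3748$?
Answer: $\frac{35085153}{2192} \approx 16006.0$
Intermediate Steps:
$z = 53$
$d{\left(Y \right)} = \frac{1}{1606 + Y}$
$Q = 16006$ ($Q = 302 \cdot 53 = 16006$)
$d{\left(586 \right)} + Q = \frac{1}{1606 + 586} + 16006 = \frac{1}{2192} + 16006 = \frac{35085153}{2192}$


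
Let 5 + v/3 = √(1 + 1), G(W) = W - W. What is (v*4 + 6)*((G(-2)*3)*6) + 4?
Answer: 4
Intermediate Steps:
G(W) = 0
v = -15 + 3*√2 (v = -15 + 3*√(1 + 1) = -15 + 3*√2 ≈ -10.757)
(v*4 + 6)*((G(-2)*3)*6) + 4 = ((-15 + 3*√2)*4 + 6)*((0*3)*6) + 4 = ((-60 + 12*√2) + 6)*(0*6) + 4 = (-54 + 12*√2)*0 + 4 = 0 + 4 = 4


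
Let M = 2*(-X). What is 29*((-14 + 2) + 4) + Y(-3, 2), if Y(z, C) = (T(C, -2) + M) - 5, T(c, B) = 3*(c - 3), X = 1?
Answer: -242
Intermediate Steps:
T(c, B) = -9 + 3*c (T(c, B) = 3*(-3 + c) = -9 + 3*c)
M = -2 (M = 2*(-1*1) = 2*(-1) = -2)
Y(z, C) = -16 + 3*C (Y(z, C) = ((-9 + 3*C) - 2) - 5 = (-11 + 3*C) - 5 = -16 + 3*C)
29*((-14 + 2) + 4) + Y(-3, 2) = 29*((-14 + 2) + 4) + (-16 + 3*2) = 29*(-12 + 4) + (-16 + 6) = 29*(-8) - 10 = -232 - 10 = -242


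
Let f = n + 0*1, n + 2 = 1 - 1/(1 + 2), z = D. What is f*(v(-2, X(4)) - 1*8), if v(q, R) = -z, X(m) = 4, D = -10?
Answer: -8/3 ≈ -2.6667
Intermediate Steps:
z = -10
v(q, R) = 10 (v(q, R) = -1*(-10) = 10)
n = -4/3 (n = -2 + (1 - 1/(1 + 2)) = -2 + (1 - 1/3) = -2 + (1 - 1*⅓) = -2 + (1 - ⅓) = -2 + ⅔ = -4/3 ≈ -1.3333)
f = -4/3 (f = -4/3 + 0*1 = -4/3 + 0 = -4/3 ≈ -1.3333)
f*(v(-2, X(4)) - 1*8) = -4*(10 - 1*8)/3 = -4*(10 - 8)/3 = -4/3*2 = -8/3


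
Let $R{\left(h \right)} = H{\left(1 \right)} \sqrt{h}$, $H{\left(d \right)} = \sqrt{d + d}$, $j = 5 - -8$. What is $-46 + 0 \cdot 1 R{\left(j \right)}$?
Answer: $-46$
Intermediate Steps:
$j = 13$ ($j = 5 + 8 = 13$)
$H{\left(d \right)} = \sqrt{2} \sqrt{d}$ ($H{\left(d \right)} = \sqrt{2 d} = \sqrt{2} \sqrt{d}$)
$R{\left(h \right)} = \sqrt{2} \sqrt{h}$ ($R{\left(h \right)} = \sqrt{2} \sqrt{1} \sqrt{h} = \sqrt{2} \cdot 1 \sqrt{h} = \sqrt{2} \sqrt{h}$)
$-46 + 0 \cdot 1 R{\left(j \right)} = -46 + 0 \cdot 1 \sqrt{2} \sqrt{13} = -46 + 0 \sqrt{26} = -46 + 0 = -46$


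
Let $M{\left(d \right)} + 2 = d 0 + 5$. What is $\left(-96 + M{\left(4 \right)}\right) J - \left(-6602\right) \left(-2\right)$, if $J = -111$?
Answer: $-2881$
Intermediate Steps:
$M{\left(d \right)} = 3$ ($M{\left(d \right)} = -2 + \left(d 0 + 5\right) = -2 + \left(0 + 5\right) = -2 + 5 = 3$)
$\left(-96 + M{\left(4 \right)}\right) J - \left(-6602\right) \left(-2\right) = \left(-96 + 3\right) \left(-111\right) - \left(-6602\right) \left(-2\right) = \left(-93\right) \left(-111\right) - 13204 = 10323 - 13204 = -2881$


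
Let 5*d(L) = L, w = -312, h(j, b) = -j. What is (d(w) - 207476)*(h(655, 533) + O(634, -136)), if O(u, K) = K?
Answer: 820814372/5 ≈ 1.6416e+8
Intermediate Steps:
d(L) = L/5
(d(w) - 207476)*(h(655, 533) + O(634, -136)) = ((1/5)*(-312) - 207476)*(-1*655 - 136) = (-312/5 - 207476)*(-655 - 136) = -1037692/5*(-791) = 820814372/5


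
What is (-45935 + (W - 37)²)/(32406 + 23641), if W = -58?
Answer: -36910/56047 ≈ -0.65855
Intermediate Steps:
(-45935 + (W - 37)²)/(32406 + 23641) = (-45935 + (-58 - 37)²)/(32406 + 23641) = (-45935 + (-95)²)/56047 = (-45935 + 9025)*(1/56047) = -36910*1/56047 = -36910/56047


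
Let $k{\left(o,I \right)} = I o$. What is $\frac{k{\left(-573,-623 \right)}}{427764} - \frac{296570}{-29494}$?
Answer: $\frac{22898451351}{2102745236} \approx 10.89$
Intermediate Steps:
$\frac{k{\left(-573,-623 \right)}}{427764} - \frac{296570}{-29494} = \frac{\left(-623\right) \left(-573\right)}{427764} - \frac{296570}{-29494} = 356979 \cdot \frac{1}{427764} - - \frac{148285}{14747} = \frac{118993}{142588} + \frac{148285}{14747} = \frac{22898451351}{2102745236}$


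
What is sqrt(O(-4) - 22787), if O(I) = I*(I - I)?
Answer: I*sqrt(22787) ≈ 150.95*I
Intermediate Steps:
O(I) = 0 (O(I) = I*0 = 0)
sqrt(O(-4) - 22787) = sqrt(0 - 22787) = sqrt(-22787) = I*sqrt(22787)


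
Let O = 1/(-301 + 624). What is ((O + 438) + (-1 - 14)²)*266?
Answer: 2998100/17 ≈ 1.7636e+5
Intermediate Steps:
O = 1/323 ≈ 0.0030960
((O + 438) + (-1 - 14)²)*266 = ((1/323 + 438) + (-1 - 14)²)*266 = (141475/323 + (-15)²)*266 = (141475/323 + 225)*266 = (214150/323)*266 = 2998100/17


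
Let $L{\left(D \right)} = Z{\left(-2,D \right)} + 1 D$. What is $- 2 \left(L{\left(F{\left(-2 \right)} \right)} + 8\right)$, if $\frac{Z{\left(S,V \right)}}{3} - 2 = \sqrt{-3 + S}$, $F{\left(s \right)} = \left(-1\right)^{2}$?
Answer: $-30 - 6 i \sqrt{5} \approx -30.0 - 13.416 i$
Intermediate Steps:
$F{\left(s \right)} = 1$
$Z{\left(S,V \right)} = 6 + 3 \sqrt{-3 + S}$
$L{\left(D \right)} = 6 + D + 3 i \sqrt{5}$ ($L{\left(D \right)} = \left(6 + 3 \sqrt{-3 - 2}\right) + 1 D = \left(6 + 3 \sqrt{-5}\right) + D = \left(6 + 3 i \sqrt{5}\right) + D = 6 + D + 3 i \sqrt{5}$)
$- 2 \left(L{\left(F{\left(-2 \right)} \right)} + 8\right) = - 2 \left(\left(6 + 1 + 3 i \sqrt{5}\right) + 8\right) = - 2 \left(\left(7 + 3 i \sqrt{5}\right) + 8\right) = - 2 \left(15 + 3 i \sqrt{5}\right) = -30 - 6 i \sqrt{5}$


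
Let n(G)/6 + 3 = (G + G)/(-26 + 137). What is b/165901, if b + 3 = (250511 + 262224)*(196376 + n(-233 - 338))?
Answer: 3723974820959/6138337 ≈ 6.0668e+5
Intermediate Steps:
n(G) = -18 + 4*G/37 (n(G) = -18 + 6*((G + G)/(-26 + 137)) = -18 + 6*((2*G)/111) = -18 + 6*((2*G)*(1/111)) = -18 + 6*(2*G/111) = -18 + 4*G/37)
b = 3723974820959/37 (b = -3 + (250511 + 262224)*(196376 + (-18 + 4*(-233 - 338)/37)) = -3 + 512735*(196376 + (-18 + (4/37)*(-571))) = -3 + 512735*(196376 + (-18 - 2284/37)) = -3 + 512735*(196376 - 2950/37) = -3 + 512735*(7262962/37) = -3 + 3723974821070/37 = 3723974820959/37 ≈ 1.0065e+11)
b/165901 = (3723974820959/37)/165901 = (3723974820959/37)*(1/165901) = 3723974820959/6138337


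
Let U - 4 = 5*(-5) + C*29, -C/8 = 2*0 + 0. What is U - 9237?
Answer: -9258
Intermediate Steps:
C = 0 (C = -8*(2*0 + 0) = -8*(0 + 0) = -8*0 = 0)
U = -21 (U = 4 + (5*(-5) + 0*29) = 4 + (-25 + 0) = 4 - 25 = -21)
U - 9237 = -21 - 9237 = -9258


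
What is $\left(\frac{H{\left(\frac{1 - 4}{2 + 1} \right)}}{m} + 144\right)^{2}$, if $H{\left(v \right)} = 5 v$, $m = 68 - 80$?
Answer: $\frac{3003289}{144} \approx 20856.0$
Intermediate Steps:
$m = -12$ ($m = 68 - 80 = -12$)
$\left(\frac{H{\left(\frac{1 - 4}{2 + 1} \right)}}{m} + 144\right)^{2} = \left(\frac{5 \frac{1 - 4}{2 + 1}}{-12} + 144\right)^{2} = \left(5 \left(- \frac{3}{3}\right) \left(- \frac{1}{12}\right) + 144\right)^{2} = \left(5 \left(\left(-3\right) \frac{1}{3}\right) \left(- \frac{1}{12}\right) + 144\right)^{2} = \left(5 \left(-1\right) \left(- \frac{1}{12}\right) + 144\right)^{2} = \left(\left(-5\right) \left(- \frac{1}{12}\right) + 144\right)^{2} = \left(\frac{5}{12} + 144\right)^{2} = \left(\frac{1733}{12}\right)^{2} = \frac{3003289}{144}$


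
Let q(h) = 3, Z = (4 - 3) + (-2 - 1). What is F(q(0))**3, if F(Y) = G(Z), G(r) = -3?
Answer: -27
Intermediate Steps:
Z = -2 (Z = 1 - 3 = -2)
F(Y) = -3
F(q(0))**3 = (-3)**3 = -27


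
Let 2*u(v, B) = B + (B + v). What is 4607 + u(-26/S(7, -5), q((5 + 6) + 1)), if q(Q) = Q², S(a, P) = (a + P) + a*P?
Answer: 156796/33 ≈ 4751.4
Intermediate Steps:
S(a, P) = P + a + P*a (S(a, P) = (P + a) + P*a = P + a + P*a)
u(v, B) = B + v/2 (u(v, B) = (B + (B + v))/2 = (v + 2*B)/2 = B + v/2)
4607 + u(-26/S(7, -5), q((5 + 6) + 1)) = 4607 + (((5 + 6) + 1)² + (-26/(-5 + 7 - 5*7))/2) = 4607 + ((11 + 1)² + (-26/(-5 + 7 - 35))/2) = 4607 + (12² + (-26/(-33))/2) = 4607 + (144 + (-26*(-1/33))/2) = 4607 + (144 + (½)*(26/33)) = 4607 + (144 + 13/33) = 4607 + 4765/33 = 156796/33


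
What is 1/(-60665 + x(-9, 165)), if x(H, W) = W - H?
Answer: -1/60491 ≈ -1.6531e-5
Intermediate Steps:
1/(-60665 + x(-9, 165)) = 1/(-60665 + (165 - 1*(-9))) = 1/(-60665 + (165 + 9)) = 1/(-60665 + 174) = 1/(-60491) = -1/60491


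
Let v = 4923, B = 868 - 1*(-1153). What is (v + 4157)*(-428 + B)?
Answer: 14464440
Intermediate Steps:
B = 2021 (B = 868 + 1153 = 2021)
(v + 4157)*(-428 + B) = (4923 + 4157)*(-428 + 2021) = 9080*1593 = 14464440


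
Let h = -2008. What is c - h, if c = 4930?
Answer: 6938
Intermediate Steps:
c - h = 4930 - 1*(-2008) = 4930 + 2008 = 6938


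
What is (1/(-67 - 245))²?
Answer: 1/97344 ≈ 1.0273e-5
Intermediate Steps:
(1/(-67 - 245))² = (1/(-312))² = (-1/312)² = 1/97344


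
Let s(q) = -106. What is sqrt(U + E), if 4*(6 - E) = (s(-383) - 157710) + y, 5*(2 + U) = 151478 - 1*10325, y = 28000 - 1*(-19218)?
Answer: sqrt(5588410)/10 ≈ 236.40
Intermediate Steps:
y = 47218 (y = 28000 + 19218 = 47218)
U = 141143/5 (U = -2 + (151478 - 1*10325)/5 = -2 + (151478 - 10325)/5 = -2 + (1/5)*141153 = -2 + 141153/5 = 141143/5 ≈ 28229.)
E = 55311/2 (E = 6 - ((-106 - 157710) + 47218)/4 = 6 - (-157816 + 47218)/4 = 6 - 1/4*(-110598) = 6 + 55299/2 = 55311/2 ≈ 27656.)
sqrt(U + E) = sqrt(141143/5 + 55311/2) = sqrt(558841/10) = sqrt(5588410)/10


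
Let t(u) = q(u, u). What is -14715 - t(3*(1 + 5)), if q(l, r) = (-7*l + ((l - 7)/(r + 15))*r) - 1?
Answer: -14594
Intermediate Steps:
q(l, r) = -1 - 7*l + r*(-7 + l)/(15 + r) (q(l, r) = (-7*l + ((-7 + l)/(15 + r))*r) - 1 = (-7*l + r*(-7 + l)/(15 + r)) - 1 = -1 - 7*l + r*(-7 + l)/(15 + r))
t(u) = (-15 - 113*u - 6*u**2)/(15 + u) (t(u) = (-15 - 105*u - 8*u - 6*u*u)/(15 + u) = (-15 - 105*u - 8*u - 6*u**2)/(15 + u) = (-15 - 113*u - 6*u**2)/(15 + u))
-14715 - t(3*(1 + 5)) = -14715 - (-15 - 339*(1 + 5) - 6*9*(1 + 5)**2)/(15 + 3*(1 + 5)) = -14715 - (-15 - 339*6 - 6*(3*6)**2)/(15 + 3*6) = -14715 - (-15 - 113*18 - 6*18**2)/(15 + 18) = -14715 - (-15 - 2034 - 6*324)/33 = -14715 - (-15 - 2034 - 1944)/33 = -14715 - (-3993)/33 = -14715 - 1*(-121) = -14715 + 121 = -14594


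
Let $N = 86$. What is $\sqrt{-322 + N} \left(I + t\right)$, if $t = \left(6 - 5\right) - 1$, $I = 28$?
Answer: $56 i \sqrt{59} \approx 430.14 i$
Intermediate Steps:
$t = 0$ ($t = 1 - 1 = 0$)
$\sqrt{-322 + N} \left(I + t\right) = \sqrt{-322 + 86} \left(28 + 0\right) = \sqrt{-236} \cdot 28 = 2 i \sqrt{59} \cdot 28 = 56 i \sqrt{59}$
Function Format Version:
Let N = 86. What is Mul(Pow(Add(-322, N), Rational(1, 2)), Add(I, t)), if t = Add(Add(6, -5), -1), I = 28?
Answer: Mul(56, I, Pow(59, Rational(1, 2))) ≈ Mul(430.14, I)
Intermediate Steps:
t = 0 (t = Add(1, -1) = 0)
Mul(Pow(Add(-322, N), Rational(1, 2)), Add(I, t)) = Mul(Pow(Add(-322, 86), Rational(1, 2)), Add(28, 0)) = Mul(Pow(-236, Rational(1, 2)), 28) = Mul(Mul(2, I, Pow(59, Rational(1, 2))), 28) = Mul(56, I, Pow(59, Rational(1, 2)))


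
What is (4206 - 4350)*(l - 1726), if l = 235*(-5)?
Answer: 417744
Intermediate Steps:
l = -1175
(4206 - 4350)*(l - 1726) = (4206 - 4350)*(-1175 - 1726) = -144*(-2901) = 417744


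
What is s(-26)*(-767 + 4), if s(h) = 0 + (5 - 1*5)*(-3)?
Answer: 0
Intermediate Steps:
s(h) = 0 (s(h) = 0 + (5 - 5)*(-3) = 0 + 0*(-3) = 0 + 0 = 0)
s(-26)*(-767 + 4) = 0*(-767 + 4) = 0*(-763) = 0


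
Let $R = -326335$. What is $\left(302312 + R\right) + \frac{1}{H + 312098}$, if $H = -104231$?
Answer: $- \frac{4993588940}{207867} \approx -24023.0$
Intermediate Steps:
$\left(302312 + R\right) + \frac{1}{H + 312098} = \left(302312 - 326335\right) + \frac{1}{-104231 + 312098} = -24023 + \frac{1}{207867} = - \frac{4993588940}{207867}$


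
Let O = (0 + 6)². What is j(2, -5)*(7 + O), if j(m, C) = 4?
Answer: 172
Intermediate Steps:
O = 36 (O = 6² = 36)
j(2, -5)*(7 + O) = 4*(7 + 36) = 4*43 = 172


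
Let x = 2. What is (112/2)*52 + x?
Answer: 2914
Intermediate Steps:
(112/2)*52 + x = (112/2)*52 + 2 = (112*(1/2))*52 + 2 = 56*52 + 2 = 2912 + 2 = 2914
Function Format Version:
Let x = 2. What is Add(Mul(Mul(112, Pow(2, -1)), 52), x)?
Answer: 2914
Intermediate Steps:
Add(Mul(Mul(112, Pow(2, -1)), 52), x) = Add(Mul(Mul(112, Pow(2, -1)), 52), 2) = Add(Mul(Mul(112, Rational(1, 2)), 52), 2) = Add(Mul(56, 52), 2) = Add(2912, 2) = 2914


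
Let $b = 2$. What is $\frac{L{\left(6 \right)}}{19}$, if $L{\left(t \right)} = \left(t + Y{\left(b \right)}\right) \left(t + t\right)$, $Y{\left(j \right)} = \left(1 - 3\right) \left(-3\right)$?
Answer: $\frac{144}{19} \approx 7.5789$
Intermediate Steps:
$Y{\left(j \right)} = 6$ ($Y{\left(j \right)} = \left(-2\right) \left(-3\right) = 6$)
$L{\left(t \right)} = 2 t \left(6 + t\right)$ ($L{\left(t \right)} = \left(t + 6\right) \left(t + t\right) = \left(6 + t\right) 2 t = 2 t \left(6 + t\right)$)
$\frac{L{\left(6 \right)}}{19} = \frac{2 \cdot 6 \left(6 + 6\right)}{19} = 2 \cdot 6 \cdot 12 \cdot \frac{1}{19} = 144 \cdot \frac{1}{19} = \frac{144}{19}$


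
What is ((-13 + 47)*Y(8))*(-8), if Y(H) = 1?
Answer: -272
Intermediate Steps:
((-13 + 47)*Y(8))*(-8) = ((-13 + 47)*1)*(-8) = (34*1)*(-8) = 34*(-8) = -272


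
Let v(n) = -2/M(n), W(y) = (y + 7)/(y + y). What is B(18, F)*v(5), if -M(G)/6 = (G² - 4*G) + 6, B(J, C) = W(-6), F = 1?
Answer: -1/396 ≈ -0.0025253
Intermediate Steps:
W(y) = (7 + y)/(2*y) (W(y) = (7 + y)/((2*y)) = (7 + y)*(1/(2*y)) = (7 + y)/(2*y))
B(J, C) = -1/12 (B(J, C) = (½)*(7 - 6)/(-6) = (½)*(-⅙)*1 = -1/12)
M(G) = -36 - 6*G² + 24*G (M(G) = -6*((G² - 4*G) + 6) = -6*(6 + G² - 4*G) = -36 - 6*G² + 24*G)
v(n) = -2/(-36 - 6*n² + 24*n)
B(18, F)*v(5) = -1/(36*(6 + 5² - 4*5)) = -1/(36*(6 + 25 - 20)) = -1/(36*11) = -1/12*1/33 = -1/396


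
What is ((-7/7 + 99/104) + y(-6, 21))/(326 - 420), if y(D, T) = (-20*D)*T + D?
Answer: -261451/9776 ≈ -26.744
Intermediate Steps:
y(D, T) = D - 20*D*T (y(D, T) = -20*D*T + D = D - 20*D*T)
((-7/7 + 99/104) + y(-6, 21))/(326 - 420) = ((-7/7 + 99/104) - 6*(1 - 20*21))/(326 - 420) = ((-7*1/7 + 99*(1/104)) - 6*(1 - 420))/(-94) = ((-1 + 99/104) - 6*(-419))*(-1/94) = (-5/104 + 2514)*(-1/94) = (261451/104)*(-1/94) = -261451/9776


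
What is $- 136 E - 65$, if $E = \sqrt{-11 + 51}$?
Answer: $-65 - 272 \sqrt{10} \approx -925.14$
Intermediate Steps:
$E = 2 \sqrt{10}$ ($E = \sqrt{40} = 2 \sqrt{10} \approx 6.3246$)
$- 136 E - 65 = - 136 \cdot 2 \sqrt{10} - 65 = - 272 \sqrt{10} - 65 = -65 - 272 \sqrt{10}$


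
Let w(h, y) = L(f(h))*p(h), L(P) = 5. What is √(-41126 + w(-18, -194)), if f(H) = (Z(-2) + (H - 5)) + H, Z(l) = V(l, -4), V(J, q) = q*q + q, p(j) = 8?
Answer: I*√41086 ≈ 202.7*I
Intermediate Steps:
V(J, q) = q + q² (V(J, q) = q² + q = q + q²)
Z(l) = 12 (Z(l) = -4*(1 - 4) = -4*(-3) = 12)
f(H) = 7 + 2*H (f(H) = (12 + (H - 5)) + H = (12 + (-5 + H)) + H = (7 + H) + H = 7 + 2*H)
w(h, y) = 40 (w(h, y) = 5*8 = 40)
√(-41126 + w(-18, -194)) = √(-41126 + 40) = √(-41086) = I*√41086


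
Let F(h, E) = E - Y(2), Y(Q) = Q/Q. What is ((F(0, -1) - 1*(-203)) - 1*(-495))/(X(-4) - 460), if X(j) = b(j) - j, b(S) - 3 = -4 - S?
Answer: -232/151 ≈ -1.5364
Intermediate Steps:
b(S) = -1 - S (b(S) = 3 + (-4 - S) = -1 - S)
Y(Q) = 1
X(j) = -1 - 2*j (X(j) = (-1 - j) - j = -1 - 2*j)
F(h, E) = -1 + E (F(h, E) = E - 1*1 = E - 1 = -1 + E)
((F(0, -1) - 1*(-203)) - 1*(-495))/(X(-4) - 460) = (((-1 - 1) - 1*(-203)) - 1*(-495))/((-1 - 2*(-4)) - 460) = ((-2 + 203) + 495)/((-1 + 8) - 460) = (201 + 495)/(7 - 460) = 696/(-453) = 696*(-1/453) = -232/151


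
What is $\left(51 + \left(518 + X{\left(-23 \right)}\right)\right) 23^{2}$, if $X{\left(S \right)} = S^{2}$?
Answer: $580842$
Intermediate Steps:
$\left(51 + \left(518 + X{\left(-23 \right)}\right)\right) 23^{2} = \left(51 + \left(518 + \left(-23\right)^{2}\right)\right) 23^{2} = \left(51 + \left(518 + 529\right)\right) 529 = \left(51 + 1047\right) 529 = 1098 \cdot 529 = 580842$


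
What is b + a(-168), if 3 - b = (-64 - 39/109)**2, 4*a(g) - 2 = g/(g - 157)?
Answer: -31958618971/7722650 ≈ -4138.3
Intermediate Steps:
a(g) = 1/2 + g/(4*(-157 + g)) (a(g) = 1/2 + (g/(g - 157))/4 = 1/2 + (g/(-157 + g))/4 = 1/2 + g/(4*(-157 + g)))
b = -49174582/11881 (b = 3 - (-64 - 39/109)**2 = 3 - (-7015/109)**2 = 3 - 1*49210225/11881 = 3 - 49210225/11881 = -49174582/11881 ≈ -4138.9)
b + a(-168) = -49174582/11881 + (-314 + 3*(-168))/(4*(-157 - 168)) = -49174582/11881 + (1/4)*(-314 - 504)/(-325) = -49174582/11881 + (1/4)*(-1/325)*(-818) = -49174582/11881 + 409/650 = -31958618971/7722650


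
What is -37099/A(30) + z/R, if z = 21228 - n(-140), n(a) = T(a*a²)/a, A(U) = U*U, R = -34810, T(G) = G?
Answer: -129288139/3132900 ≈ -41.268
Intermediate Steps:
A(U) = U²
n(a) = a² (n(a) = (a*a²)/a = a³/a = a²)
z = 1628 (z = 21228 - 1*(-140)² = 21228 - 1*19600 = 21228 - 19600 = 1628)
-37099/A(30) + z/R = -37099/(30²) + 1628/(-34810) = -37099/900 + 1628*(-1/34810) = -37099*1/900 - 814/17405 = -37099/900 - 814/17405 = -129288139/3132900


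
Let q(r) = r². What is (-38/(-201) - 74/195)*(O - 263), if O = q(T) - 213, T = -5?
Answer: 1122088/13065 ≈ 85.885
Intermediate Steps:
O = -188 (O = (-5)² - 213 = 25 - 213 = -188)
(-38/(-201) - 74/195)*(O - 263) = (-38/(-201) - 74/195)*(-188 - 263) = (-38*(-1/201) - 74*1/195)*(-451) = (38/201 - 74/195)*(-451) = -2488/13065*(-451) = 1122088/13065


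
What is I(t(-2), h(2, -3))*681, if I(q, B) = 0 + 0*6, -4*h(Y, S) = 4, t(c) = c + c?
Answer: 0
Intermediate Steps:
t(c) = 2*c
h(Y, S) = -1 (h(Y, S) = -¼*4 = -1)
I(q, B) = 0 (I(q, B) = 0 + 0 = 0)
I(t(-2), h(2, -3))*681 = 0*681 = 0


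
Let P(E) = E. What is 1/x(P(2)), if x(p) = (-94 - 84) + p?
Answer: -1/176 ≈ -0.0056818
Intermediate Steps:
x(p) = -178 + p
1/x(P(2)) = 1/(-178 + 2) = 1/(-176) = -1/176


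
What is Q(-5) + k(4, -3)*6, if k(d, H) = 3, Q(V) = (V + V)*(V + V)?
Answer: 118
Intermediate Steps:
Q(V) = 4*V**2 (Q(V) = (2*V)*(2*V) = 4*V**2)
Q(-5) + k(4, -3)*6 = 4*(-5)**2 + 3*6 = 4*25 + 18 = 100 + 18 = 118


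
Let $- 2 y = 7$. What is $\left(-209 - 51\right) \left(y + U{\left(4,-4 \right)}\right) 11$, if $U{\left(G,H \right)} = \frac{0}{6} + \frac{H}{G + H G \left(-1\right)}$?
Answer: $10582$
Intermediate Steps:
$y = - \frac{7}{2}$ ($y = \left(- \frac{1}{2}\right) 7 = - \frac{7}{2} \approx -3.5$)
$U{\left(G,H \right)} = \frac{H}{G - G H}$ ($U{\left(G,H \right)} = 0 \cdot \frac{1}{6} + \frac{H}{G + H \left(- G\right)} = 0 + \frac{H}{G - G H} = \frac{H}{G - G H}$)
$\left(-209 - 51\right) \left(y + U{\left(4,-4 \right)}\right) 11 = \left(-209 - 51\right) \left(- \frac{7}{2} - - \frac{4}{4 \left(-1 - 4\right)}\right) 11 = - 260 \left(- \frac{7}{2} - \left(-4\right) \frac{1}{4} \frac{1}{-5}\right) 11 = - 260 \left(- \frac{7}{2} - \left(-4\right) \frac{1}{4} \left(- \frac{1}{5}\right)\right) 11 = - 260 \left(- \frac{7}{2} - \frac{1}{5}\right) 11 = - 260 \left(\left(- \frac{37}{10}\right) 11\right) = \left(-260\right) \left(- \frac{407}{10}\right) = 10582$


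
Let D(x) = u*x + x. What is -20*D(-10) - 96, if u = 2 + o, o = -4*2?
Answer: -1096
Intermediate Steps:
o = -8
u = -6 (u = 2 - 8 = -6)
D(x) = -5*x (D(x) = -6*x + x = -5*x)
-20*D(-10) - 96 = -(-100)*(-10) - 96 = -20*50 - 96 = -1000 - 96 = -1096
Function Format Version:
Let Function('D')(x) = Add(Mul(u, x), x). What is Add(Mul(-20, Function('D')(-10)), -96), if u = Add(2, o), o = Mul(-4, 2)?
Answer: -1096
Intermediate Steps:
o = -8
u = -6 (u = Add(2, -8) = -6)
Function('D')(x) = Mul(-5, x) (Function('D')(x) = Add(Mul(-6, x), x) = Mul(-5, x))
Add(Mul(-20, Function('D')(-10)), -96) = Add(Mul(-20, Mul(-5, -10)), -96) = Add(Mul(-20, 50), -96) = Add(-1000, -96) = -1096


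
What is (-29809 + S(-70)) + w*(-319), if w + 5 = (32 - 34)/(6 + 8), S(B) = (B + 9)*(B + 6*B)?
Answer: 12051/7 ≈ 1721.6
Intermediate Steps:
S(B) = 7*B*(9 + B) (S(B) = (9 + B)*(7*B) = 7*B*(9 + B))
w = -36/7 (w = -5 + (32 - 34)/(6 + 8) = -5 - 2/14 = -5 - 2*1/14 = -5 - 1/7 = -36/7 ≈ -5.1429)
(-29809 + S(-70)) + w*(-319) = (-29809 + 7*(-70)*(9 - 70)) - 36/7*(-319) = (-29809 + 7*(-70)*(-61)) + 11484/7 = (-29809 + 29890) + 11484/7 = 81 + 11484/7 = 12051/7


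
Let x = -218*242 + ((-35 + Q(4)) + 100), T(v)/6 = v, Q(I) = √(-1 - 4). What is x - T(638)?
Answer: -56519 + I*√5 ≈ -56519.0 + 2.2361*I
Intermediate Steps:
Q(I) = I*√5 (Q(I) = √(-5) = I*√5)
T(v) = 6*v
x = -52691 + I*√5 (x = -218*242 + ((-35 + I*√5) + 100) = -52756 + (65 + I*√5) = -52691 + I*√5 ≈ -52691.0 + 2.2361*I)
x - T(638) = (-52691 + I*√5) - 6*638 = (-52691 + I*√5) - 1*3828 = (-52691 + I*√5) - 3828 = -56519 + I*√5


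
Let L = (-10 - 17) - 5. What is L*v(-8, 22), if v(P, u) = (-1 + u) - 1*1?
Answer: -640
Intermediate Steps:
v(P, u) = -2 + u (v(P, u) = (-1 + u) - 1 = -2 + u)
L = -32 (L = -27 - 5 = -32)
L*v(-8, 22) = -32*(-2 + 22) = -32*20 = -640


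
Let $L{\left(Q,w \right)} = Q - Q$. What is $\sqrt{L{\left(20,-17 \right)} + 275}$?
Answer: $5 \sqrt{11} \approx 16.583$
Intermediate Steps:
$L{\left(Q,w \right)} = 0$
$\sqrt{L{\left(20,-17 \right)} + 275} = \sqrt{0 + 275} = \sqrt{275} = 5 \sqrt{11}$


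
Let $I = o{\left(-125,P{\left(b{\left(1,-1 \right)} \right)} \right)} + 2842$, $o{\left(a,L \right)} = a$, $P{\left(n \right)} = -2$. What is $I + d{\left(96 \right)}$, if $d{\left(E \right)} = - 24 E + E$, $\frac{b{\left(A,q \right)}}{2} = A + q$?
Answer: $509$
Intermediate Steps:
$b{\left(A,q \right)} = 2 A + 2 q$ ($b{\left(A,q \right)} = 2 \left(A + q\right) = 2 A + 2 q$)
$d{\left(E \right)} = - 23 E$
$I = 2717$ ($I = -125 + 2842 = 2717$)
$I + d{\left(96 \right)} = 2717 - 2208 = 509$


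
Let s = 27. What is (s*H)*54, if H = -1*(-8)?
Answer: 11664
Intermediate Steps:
H = 8
(s*H)*54 = (27*8)*54 = 216*54 = 11664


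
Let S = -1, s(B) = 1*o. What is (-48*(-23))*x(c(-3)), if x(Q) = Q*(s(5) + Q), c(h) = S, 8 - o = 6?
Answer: -1104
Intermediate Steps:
o = 2 (o = 8 - 1*6 = 8 - 6 = 2)
s(B) = 2 (s(B) = 1*2 = 2)
c(h) = -1
x(Q) = Q*(2 + Q)
(-48*(-23))*x(c(-3)) = (-48*(-23))*(-(2 - 1)) = 1104*(-1*1) = 1104*(-1) = -1104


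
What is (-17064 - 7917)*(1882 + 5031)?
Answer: -172693653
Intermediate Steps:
(-17064 - 7917)*(1882 + 5031) = -24981*6913 = -172693653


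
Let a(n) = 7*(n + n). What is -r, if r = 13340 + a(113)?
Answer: -14922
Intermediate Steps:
a(n) = 14*n (a(n) = 7*(2*n) = 14*n)
r = 14922 (r = 13340 + 14*113 = 13340 + 1582 = 14922)
-r = -1*14922 = -14922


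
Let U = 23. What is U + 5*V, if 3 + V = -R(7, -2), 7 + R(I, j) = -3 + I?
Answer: 23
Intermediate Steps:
R(I, j) = -10 + I (R(I, j) = -7 + (-3 + I) = -10 + I)
V = 0 (V = -3 - (-10 + 7) = -3 - 1*(-3) = -3 + 3 = 0)
U + 5*V = 23 + 5*0 = 23 + 0 = 23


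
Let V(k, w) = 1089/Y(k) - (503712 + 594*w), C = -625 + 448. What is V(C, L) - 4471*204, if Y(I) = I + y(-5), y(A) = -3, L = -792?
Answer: -18907081/20 ≈ -9.4535e+5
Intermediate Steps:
Y(I) = -3 + I (Y(I) = I - 3 = -3 + I)
C = -177
V(k, w) = -503712 - 594*w + 1089/(-3 + k) (V(k, w) = 1089/(-3 + k) - (503712 + 594*w) = 1089/(-3 + k) - 594*(848 + w) = 1089/(-3 + k) + (-503712 - 594*w) = -503712 - 594*w + 1089/(-3 + k))
V(C, L) - 4471*204 = 99*(11 - 6*(-3 - 177)*(848 - 792))/(-3 - 177) - 4471*204 = 99*(11 - 6*(-180)*56)/(-180) - 1*912084 = 99*(-1/180)*(11 + 60480) - 912084 = 99*(-1/180)*60491 - 912084 = -665401/20 - 912084 = -18907081/20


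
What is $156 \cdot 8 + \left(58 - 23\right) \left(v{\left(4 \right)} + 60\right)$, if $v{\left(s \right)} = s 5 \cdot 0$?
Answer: $3348$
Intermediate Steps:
$v{\left(s \right)} = 0$ ($v{\left(s \right)} = 5 s 0 = 0$)
$156 \cdot 8 + \left(58 - 23\right) \left(v{\left(4 \right)} + 60\right) = 156 \cdot 8 + \left(58 - 23\right) \left(0 + 60\right) = 1248 + 35 \cdot 60 = 1248 + 2100 = 3348$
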